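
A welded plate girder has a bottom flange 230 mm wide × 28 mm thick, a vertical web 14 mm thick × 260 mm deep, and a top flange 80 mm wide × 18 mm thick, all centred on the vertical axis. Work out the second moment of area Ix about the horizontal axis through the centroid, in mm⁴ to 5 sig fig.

Ix ≈ 1.3642 × 10⁸ mm⁴

Decompose the section into non-overlapping parts with the origin at the bottom-left of its bounding rectangle.
Bottom plate: 230 × 28, A = 6 440 mm², y = 14 mm, Ī = 420746.7 mm⁴.
Web plate: 14 × 260, A = 3 640 mm², y = 158 mm, Ī = 20 505 333 mm⁴.
Top plate: 80 × 18, A = 1 440 mm², y = 297 mm, Ī = 38 880 mm⁴.
Centroid: ȳ = ΣA·y / ΣA = 94.875 mm.
Transfer each piece to the horizontal axis through the centroid using Ī + A·d² with d = y − 94.875:
  bottom plate: d = -80.875 mm → contributes +42 543 277 mm⁴
  web plate: d = 63.125 mm → contributes +35 009 880 mm⁴
  top plate: d = 202.125 mm → contributes +58 869 383 mm⁴
Total I = 136 422 540 mm⁴.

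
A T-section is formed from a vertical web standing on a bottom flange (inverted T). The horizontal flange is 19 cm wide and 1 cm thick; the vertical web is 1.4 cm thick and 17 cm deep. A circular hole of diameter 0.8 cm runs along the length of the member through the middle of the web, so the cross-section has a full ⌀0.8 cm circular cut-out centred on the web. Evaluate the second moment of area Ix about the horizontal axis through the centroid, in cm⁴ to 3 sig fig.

Decompose the section into non-overlapping parts with the origin at the bottom-left of its bounding rectangle.
Flange: 19 × 1, A = 19 cm², y = 0.5 cm, Ī = 1.5833 cm⁴.
Web: 1.4 × 17, A = 23.8 cm², y = 9.5 cm, Ī = 573.18 cm⁴.
Hole (subtracted): ⌀0.8, A = 0.50265 cm², y = 9.5 cm, Ī = 0.020106 cm⁴.
Centroid: ȳ = ΣA·y / ΣA = 5.4572 cm.
Transfer each piece to the horizontal axis through the centroid using Ī + A·d² with d = y − 5.4572:
  flange: d = -4.9572 cm → contributes +468.48 cm⁴
  web: d = 4.0428 cm → contributes +962.18 cm⁴
  hole: d = 4.0428 cm → contributes −8.2356 cm⁴
Total I = 1422.4 cm⁴.

Ix ≈ 1420 cm⁴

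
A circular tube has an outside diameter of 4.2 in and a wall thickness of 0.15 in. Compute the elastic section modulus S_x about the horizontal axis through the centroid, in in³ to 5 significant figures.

S_x ≈ 1.8659 in³

Treat the section as a set of non-overlapping primitives; coordinates are from the bounding-box lower-left.
Outer circle: ⌀4.2, A = 13.85442 in², y = 2.1 in, Ī = 15.2745 in⁴.
Bore (subtracted): ⌀3.9, A = 11.94591 in², y = 2.1 in, Ī = 11.35608 in⁴.
By symmetry the centroid is at mid-height, ȳ = 2.1 in.
All pieces are centred on the horizontal axis through the centroid, so I = ΣĪ (holes subtracted) = 3.918425 in⁴.
Extreme fibre distance c = 2.1 in; S = I/c = 1.865917 in³.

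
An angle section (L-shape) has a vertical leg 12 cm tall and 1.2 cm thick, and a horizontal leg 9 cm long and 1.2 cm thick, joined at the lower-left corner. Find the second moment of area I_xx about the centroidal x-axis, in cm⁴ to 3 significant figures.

Decompose the section into non-overlapping parts with the origin at the bottom-left of its bounding rectangle.
Vertical leg: 1.2 × 12, A = 14.4 cm², y = 6 cm, Ī = 172.8 cm⁴.
Horizontal leg (remainder): 7.8 × 1.2, A = 9.36 cm², y = 0.6 cm, Ī = 1.1232 cm⁴.
Centroid: ȳ = ΣA·y / ΣA = 3.8727 cm.
Transfer each piece to the centroidal x-axis using Ī + A·d² with d = y − 3.8727:
  vertical leg: d = 2.1273 cm → contributes +237.96 cm⁴
  horizontal leg (remainder): d = -3.2727 cm → contributes +101.38 cm⁴
Total I = 339.34 cm⁴.

I_xx ≈ 339 cm⁴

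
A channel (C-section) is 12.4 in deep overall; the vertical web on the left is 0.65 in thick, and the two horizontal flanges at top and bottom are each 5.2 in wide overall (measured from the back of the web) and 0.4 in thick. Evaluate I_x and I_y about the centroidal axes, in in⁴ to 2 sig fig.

I_x ≈ 230 in⁴, I_y ≈ 24 in⁴

Break the section into simple shapes (no overlaps), measuring from the bottom-left corner of the bounding box.
Web: 0.65 × 12.4, A = 8.06 in², y = 6.2 in, Ī = 103.3 in⁴.
Top flange (beyond web): 4.55 × 0.4, A = 1.82 in², y = 12.2 in, Ī = 0.02427 in⁴.
Bottom flange (beyond web): 4.55 × 0.4, A = 1.82 in², y = 0.2 in, Ī = 0.02427 in⁴.
By symmetry the centroid is at mid-height, ȳ = 6.2 in.
Transfer each piece to the centroidal x-axis using Ī + A·d² with d = y − 6.2:
  web: d = 0 in → contributes +103.3 in⁴
  top flange (beyond web): d = 6 in → contributes +65.54 in⁴
  bottom flange (beyond web): d = -6 in → contributes +65.54 in⁴
Total I = 234.4 in⁴.
For the y-axis: x̄ = 1.134 in.
Repeating about the centroidal y-axis gives I_y = 23.51 in⁴.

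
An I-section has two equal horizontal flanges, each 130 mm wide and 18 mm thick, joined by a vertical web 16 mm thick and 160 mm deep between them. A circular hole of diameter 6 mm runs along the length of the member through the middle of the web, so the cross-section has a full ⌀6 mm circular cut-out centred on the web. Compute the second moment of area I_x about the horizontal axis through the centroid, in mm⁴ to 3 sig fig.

Break the section into simple shapes (no overlaps), measuring from the bottom-left corner of the bounding box.
Bottom flange: 130 × 18, A = 2 340 mm², y = 9 mm, Ī = 63 180 mm⁴.
Web: 16 × 160, A = 2 560 mm², y = 98 mm, Ī = 5 461 333 mm⁴.
Top flange: 130 × 18, A = 2 340 mm², y = 187 mm, Ī = 63 180 mm⁴.
Hole (subtracted): ⌀6, A = 28.274 mm², y = 98 mm, Ī = 63.617 mm⁴.
By symmetry the centroid is at mid-height, ȳ = 98 mm.
Transfer each piece to the horizontal axis through the centroid using Ī + A·d² with d = y − 98:
  bottom flange: d = -89 mm → contributes +18 598 320 mm⁴
  web: d = 0 mm → contributes +5 461 333 mm⁴
  top flange: d = 89 mm → contributes +18 598 320 mm⁴
  hole: d = 0 mm → contributes −63.617 mm⁴
Total I = 42 657 910 mm⁴.

I_x ≈ 4.27 × 10⁷ mm⁴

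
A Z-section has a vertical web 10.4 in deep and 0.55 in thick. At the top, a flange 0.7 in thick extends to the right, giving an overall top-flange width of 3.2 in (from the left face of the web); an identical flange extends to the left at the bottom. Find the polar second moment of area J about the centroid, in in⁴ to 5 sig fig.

J ≈ 150.79 in⁴

Treat the section as a set of non-overlapping primitives; coordinates are from the bounding-box lower-left.
Web: 0.55 × 10.4, A = 5.72 in², y = 5.2 in, Ī = 51.55627 in⁴.
Top flange (beyond web): 2.65 × 0.7, A = 1.855 in², y = 10.05 in, Ī = 0.07574583 in⁴.
Bottom flange (beyond web): 2.65 × 0.7, A = 1.855 in², y = 0.35 in, Ī = 0.07574583 in⁴.
Centroid: ȳ = ΣA·y / ΣA = 5.2 in.
Transfer each piece to the centroidal x-axis using Ī + A·d² with d = y − 5.2:
  web: d = 0 in → contributes +51.55627 in⁴
  top flange (beyond web): d = 4.85 in → contributes +43.70998 in⁴
  bottom flange (beyond web): d = -4.85 in → contributes +43.70998 in⁴
Total I = 138.9762 in⁴.
For the y-axis: x̄ = 2.925 in.
Repeating about the centroidal y-axis gives I_y = 11.81291 in⁴.
Polar second moment: J = I_x + I_y = 150.7891 in⁴.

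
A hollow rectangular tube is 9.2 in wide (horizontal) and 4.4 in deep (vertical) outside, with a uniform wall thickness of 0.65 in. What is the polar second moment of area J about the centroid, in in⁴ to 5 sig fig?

J ≈ 203.85 in⁴

Treat the section as a set of non-overlapping primitives; coordinates are from the bounding-box lower-left.
Outer rectangle: 9.2 × 4.4, A = 40.48 in², y = 2.2 in, Ī = 65.30773 in⁴.
Inner void (subtracted): 7.9 × 3.1, A = 24.49 in², y = 2.2 in, Ī = 19.61241 in⁴.
By symmetry the centroid is at mid-height, ȳ = 2.2 in.
All pieces are centred on the centroidal x-axis, so I = ΣĪ (holes subtracted) = 45.69533 in⁴.
Repeating about the centroidal y-axis gives I_y = 158.1505 in⁴.
Polar second moment: J = I_x + I_y = 203.8459 in⁴.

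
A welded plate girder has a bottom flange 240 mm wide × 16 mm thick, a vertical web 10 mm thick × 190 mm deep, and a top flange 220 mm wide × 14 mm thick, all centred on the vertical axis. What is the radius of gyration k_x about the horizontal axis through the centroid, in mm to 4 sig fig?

k_x ≈ 93.97 mm

Split into non-overlapping primitives; take the origin at the lower-left of the bounding box.
Bottom plate: 240 × 16, A = 3 840 mm², y = 8 mm, Ī = 81 920 mm⁴.
Web plate: 10 × 190, A = 1 900 mm², y = 111 mm, Ī = 5 715 833 mm⁴.
Top plate: 220 × 14, A = 3 080 mm², y = 213 mm, Ī = 50306.7 mm⁴.
Centroid: ȳ = ΣA·y / ΣA = 101.776 mm.
Transfer each piece to the horizontal axis through the centroid using Ī + A·d² with d = y − 101.776:
  bottom plate: d = -93.7755 mm → contributes +33 850 290 mm⁴
  web plate: d = 9.22449 mm → contributes +5 877 507 mm⁴
  top plate: d = 111.224 mm → contributes +38 152 639 mm⁴
Total I = 77 880 436 mm⁴.
Radius of gyration: k = √(I/A) = √(77 880 436 / 8 820) = 93.968 mm.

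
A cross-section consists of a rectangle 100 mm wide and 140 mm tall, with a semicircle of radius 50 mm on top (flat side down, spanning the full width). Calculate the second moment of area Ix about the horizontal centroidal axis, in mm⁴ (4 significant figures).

Ix ≈ 4.907 × 10⁷ mm⁴

Break the section into simple shapes (no overlaps), measuring from the bottom-left corner of the bounding box.
Rectangular body: 100 × 140, A = 14 000 mm², y = 70 mm, Ī = 22 866 667 mm⁴.
Semicircular cap: semicircle r = 50, A = 3926.99 mm², y = 161.221 mm, Ī = 685 981 mm⁴.
Centroid: ȳ = ΣA·y / ΣA = 89.9823 mm.
Transfer each piece to the horizontal centroidal axis using Ī + A·d² with d = y − 89.9823:
  rectangular body: d = -19.9823 mm → contributes +28 456 765 mm⁴
  semicircular cap: d = 71.2383 mm → contributes +20 615 076 mm⁴
Total I = 49 071 841 mm⁴.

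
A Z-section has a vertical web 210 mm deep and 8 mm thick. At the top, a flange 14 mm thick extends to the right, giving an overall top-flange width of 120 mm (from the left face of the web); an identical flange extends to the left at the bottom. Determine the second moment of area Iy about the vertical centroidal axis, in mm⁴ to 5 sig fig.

Split into non-overlapping primitives; take the origin at the lower-left of the bounding box.
Web: 8 × 210, A = 1 680 mm², x = 116 mm, Ī = 8 960 mm⁴.
Top flange (beyond web): 112 × 14, A = 1 568 mm², x = 176 mm, Ī = 1 639 083 mm⁴.
Bottom flange (beyond web): 112 × 14, A = 1 568 mm², x = 56 mm, Ī = 1 639 083 mm⁴.
Centroid: x̄ = ΣA·x / ΣA = 116 mm.
Transfer each piece to the vertical centroidal axis using Ī + A·d² with d = x − 116:
  web: d = 0 mm → contributes +8 960 mm⁴
  top flange (beyond web): d = 60 mm → contributes +7 283 883 mm⁴
  bottom flange (beyond web): d = -60 mm → contributes +7 283 883 mm⁴
Total I = 14 576 725 mm⁴.

Iy ≈ 1.4577 × 10⁷ mm⁴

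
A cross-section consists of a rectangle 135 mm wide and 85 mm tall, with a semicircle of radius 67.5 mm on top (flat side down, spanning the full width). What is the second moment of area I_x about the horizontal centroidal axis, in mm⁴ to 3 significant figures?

Treat the section as a set of non-overlapping primitives; coordinates are from the bounding-box lower-left.
Rectangular body: 135 × 85, A = 11 475 mm², y = 42.5 mm, Ī = 6 908 906 mm⁴.
Semicircular cap: semicircle r = 67.5, A = 7156.9 mm², y = 113.65 mm, Ī = 2 278 490 mm⁴.
Centroid: ȳ = ΣA·y / ΣA = 69.829 mm.
Transfer each piece to the horizontal centroidal axis using Ī + A·d² with d = y − 69.829:
  rectangular body: d = -27.329 mm → contributes +15 479 589 mm⁴
  semicircular cap: d = 43.818 mm → contributes +16 020 197 mm⁴
Total I = 31 499 785 mm⁴.

I_x ≈ 3.15 × 10⁷ mm⁴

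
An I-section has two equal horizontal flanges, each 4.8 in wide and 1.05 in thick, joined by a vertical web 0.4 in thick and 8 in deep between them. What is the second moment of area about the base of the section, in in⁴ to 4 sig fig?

I_base ≈ 563.1 in⁴

Decompose the section into non-overlapping parts with the origin at the bottom-left of its bounding rectangle.
Bottom flange: 4.8 × 1.05, A = 5.04 in², y = 0.525 in, Ī = 0.46305 in⁴.
Web: 0.4 × 8, A = 3.2 in², y = 5.05 in, Ī = 17.0667 in⁴.
Top flange: 4.8 × 1.05, A = 5.04 in², y = 9.575 in, Ī = 0.46305 in⁴.
Transfer each piece to a horizontal axis along the bottom face using Ī + A·d² with d = y − 0:
  bottom flange: d = 0.525 in → contributes +1.8522 in⁴
  web: d = 5.05 in → contributes +98.6747 in⁴
  top flange: d = 9.575 in → contributes +462.533 in⁴
Total I = 563.06 in⁴.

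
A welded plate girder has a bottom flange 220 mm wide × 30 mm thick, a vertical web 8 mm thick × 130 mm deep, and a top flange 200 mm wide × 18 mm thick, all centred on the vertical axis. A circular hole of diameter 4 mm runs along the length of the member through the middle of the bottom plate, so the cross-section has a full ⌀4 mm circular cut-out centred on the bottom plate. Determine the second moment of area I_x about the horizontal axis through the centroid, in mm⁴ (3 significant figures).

I_x ≈ 5.79 × 10⁷ mm⁴

Break the section into simple shapes (no overlaps), measuring from the bottom-left corner of the bounding box.
Bottom plate: 220 × 30, A = 6 600 mm², y = 15 mm, Ī = 495 000 mm⁴.
Web plate: 8 × 130, A = 1 040 mm², y = 95 mm, Ī = 1 464 667 mm⁴.
Top plate: 200 × 18, A = 3 600 mm², y = 169 mm, Ī = 97 200 mm⁴.
Hole (subtracted): ⌀4, A = 12.566 mm², y = 15 mm, Ī = 12.566 mm⁴.
Centroid: ȳ = ΣA·y / ΣA = 71.789 mm.
Transfer each piece to the horizontal axis through the centroid using Ī + A·d² with d = y − 71.789:
  bottom plate: d = -56.789 mm → contributes +21 780 289 mm⁴
  web plate: d = 23.211 mm → contributes +2 024 945 mm⁴
  top plate: d = 97.211 mm → contributes +34 116 794 mm⁴
  hole: d = -56.789 mm → contributes −40 540 mm⁴
Total I = 57 881 488 mm⁴.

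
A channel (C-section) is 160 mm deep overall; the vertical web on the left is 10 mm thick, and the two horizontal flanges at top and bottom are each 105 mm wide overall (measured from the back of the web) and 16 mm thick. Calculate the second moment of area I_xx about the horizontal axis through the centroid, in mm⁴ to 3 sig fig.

I_xx ≈ 1.92 × 10⁷ mm⁴

Decompose the section into non-overlapping parts with the origin at the bottom-left of its bounding rectangle.
Web: 10 × 160, A = 1 600 mm², y = 80 mm, Ī = 3 413 333 mm⁴.
Top flange (beyond web): 95 × 16, A = 1 520 mm², y = 152 mm, Ī = 32 427 mm⁴.
Bottom flange (beyond web): 95 × 16, A = 1 520 mm², y = 8 mm, Ī = 32 427 mm⁴.
By symmetry the centroid is at mid-height, ȳ = 80 mm.
Transfer each piece to the horizontal axis through the centroid using Ī + A·d² with d = y − 80:
  web: d = 0 mm → contributes +3 413 333 mm⁴
  top flange (beyond web): d = 72 mm → contributes +7 912 107 mm⁴
  bottom flange (beyond web): d = -72 mm → contributes +7 912 107 mm⁴
Total I = 19 237 547 mm⁴.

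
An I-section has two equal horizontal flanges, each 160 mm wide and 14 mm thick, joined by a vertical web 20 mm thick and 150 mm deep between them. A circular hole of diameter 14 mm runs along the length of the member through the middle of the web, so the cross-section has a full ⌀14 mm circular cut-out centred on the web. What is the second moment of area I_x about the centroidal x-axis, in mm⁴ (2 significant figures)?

I_x ≈ 3.6 × 10⁷ mm⁴

Treat the section as a set of non-overlapping primitives; coordinates are from the bounding-box lower-left.
Bottom flange: 160 × 14, A = 2 240 mm², y = 7 mm, Ī = 36 587 mm⁴.
Web: 20 × 150, A = 3 000 mm², y = 89 mm, Ī = 5 625 000 mm⁴.
Top flange: 160 × 14, A = 2 240 mm², y = 171 mm, Ī = 36 587 mm⁴.
Hole (subtracted): ⌀14, A = 153.9 mm², y = 89 mm, Ī = 1 886 mm⁴.
By symmetry the centroid is at mid-height, ȳ = 89 mm.
Transfer each piece to the centroidal x-axis using Ī + A·d² with d = y − 89:
  bottom flange: d = -82 mm → contributes +15 098 347 mm⁴
  web: d = 0 mm → contributes +5 625 000 mm⁴
  top flange: d = 82 mm → contributes +15 098 347 mm⁴
  hole: d = 0 mm → contributes −1 886 mm⁴
Total I = 35 819 808 mm⁴.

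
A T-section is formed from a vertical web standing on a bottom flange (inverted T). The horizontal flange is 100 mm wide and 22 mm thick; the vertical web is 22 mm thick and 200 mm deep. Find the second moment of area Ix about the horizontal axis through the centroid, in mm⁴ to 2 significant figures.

Ix ≈ 3.3 × 10⁷ mm⁴

Split into non-overlapping primitives; take the origin at the lower-left of the bounding box.
Flange: 100 × 22, A = 2 200 mm², y = 11 mm, Ī = 88 733 mm⁴.
Web: 22 × 200, A = 4 400 mm², y = 122 mm, Ī = 14 666 667 mm⁴.
Centroid: ȳ = ΣA·y / ΣA = 85 mm.
Transfer each piece to the horizontal axis through the centroid using Ī + A·d² with d = y − 85:
  flange: d = -74 mm → contributes +12 135 933 mm⁴
  web: d = 37 mm → contributes +20 690 267 mm⁴
Total I = 32 826 200 mm⁴.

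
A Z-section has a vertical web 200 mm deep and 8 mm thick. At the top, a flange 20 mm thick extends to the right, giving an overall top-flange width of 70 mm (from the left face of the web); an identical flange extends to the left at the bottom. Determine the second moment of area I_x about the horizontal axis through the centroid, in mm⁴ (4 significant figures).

Decompose the section into non-overlapping parts with the origin at the bottom-left of its bounding rectangle.
Web: 8 × 200, A = 1 600 mm², y = 100 mm, Ī = 5 333 333 mm⁴.
Top flange (beyond web): 62 × 20, A = 1 240 mm², y = 190 mm, Ī = 41333.3 mm⁴.
Bottom flange (beyond web): 62 × 20, A = 1 240 mm², y = 10 mm, Ī = 41333.3 mm⁴.
Centroid: ȳ = ΣA·y / ΣA = 100 mm.
Transfer each piece to the horizontal axis through the centroid using Ī + A·d² with d = y − 100:
  web: d = 0 mm → contributes +5 333 333 mm⁴
  top flange (beyond web): d = 90 mm → contributes +10 085 333 mm⁴
  bottom flange (beyond web): d = -90 mm → contributes +10 085 333 mm⁴
Total I = 25 504 000 mm⁴.

I_x ≈ 2.550 × 10⁷ mm⁴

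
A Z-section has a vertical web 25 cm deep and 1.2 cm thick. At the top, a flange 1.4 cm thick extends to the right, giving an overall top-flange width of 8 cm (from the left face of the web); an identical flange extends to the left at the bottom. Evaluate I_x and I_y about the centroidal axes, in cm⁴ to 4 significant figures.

I_x ≈ 4217 cm⁴, I_y ≈ 381.6 cm⁴

Break the section into simple shapes (no overlaps), measuring from the bottom-left corner of the bounding box.
Web: 1.2 × 25, A = 30 cm², y = 12.5 cm, Ī = 1562.5 cm⁴.
Top flange (beyond web): 6.8 × 1.4, A = 9.52 cm², y = 24.3 cm, Ī = 1.55493 cm⁴.
Bottom flange (beyond web): 6.8 × 1.4, A = 9.52 cm², y = 0.7 cm, Ī = 1.55493 cm⁴.
Centroid: ȳ = ΣA·y / ΣA = 12.5 cm.
Transfer each piece to the centroidal x-axis using Ī + A·d² with d = y − 12.5:
  web: d = 0 cm → contributes +1562.5 cm⁴
  top flange (beyond web): d = 11.8 cm → contributes +1327.12 cm⁴
  bottom flange (beyond web): d = -11.8 cm → contributes +1327.12 cm⁴
Total I = 4216.74 cm⁴.
For the y-axis: x̄ = 7.4 cm.
Repeating about the centroidal y-axis gives I_y = 381.607 cm⁴.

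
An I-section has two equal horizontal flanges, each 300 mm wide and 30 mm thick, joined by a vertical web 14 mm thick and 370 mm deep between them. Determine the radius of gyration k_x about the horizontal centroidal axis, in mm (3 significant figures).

Treat the section as a set of non-overlapping primitives; coordinates are from the bounding-box lower-left.
Bottom flange: 300 × 30, A = 9 000 mm², y = 15 mm, Ī = 675 000 mm⁴.
Web: 14 × 370, A = 5 180 mm², y = 215 mm, Ī = 59 095 167 mm⁴.
Top flange: 300 × 30, A = 9 000 mm², y = 415 mm, Ī = 675 000 mm⁴.
By symmetry the centroid is at mid-height, ȳ = 215 mm.
Transfer each piece to the horizontal centroidal axis using Ī + A·d² with d = y − 215:
  bottom flange: d = -200 mm → contributes +360 675 000 mm⁴
  web: d = 0 mm → contributes +59 095 167 mm⁴
  top flange: d = 200 mm → contributes +360 675 000 mm⁴
Total I = 780 445 167 mm⁴.
Radius of gyration: k = √(I/A) = √(780 445 167 / 23 180) = 183.49 mm.

k_x ≈ 183 mm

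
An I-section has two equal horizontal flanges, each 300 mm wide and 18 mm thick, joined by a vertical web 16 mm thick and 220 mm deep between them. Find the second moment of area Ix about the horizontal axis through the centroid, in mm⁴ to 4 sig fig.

Break the section into simple shapes (no overlaps), measuring from the bottom-left corner of the bounding box.
Bottom flange: 300 × 18, A = 5 400 mm², y = 9 mm, Ī = 145 800 mm⁴.
Web: 16 × 220, A = 3 520 mm², y = 128 mm, Ī = 14 197 333 mm⁴.
Top flange: 300 × 18, A = 5 400 mm², y = 247 mm, Ī = 145 800 mm⁴.
By symmetry the centroid is at mid-height, ȳ = 128 mm.
Transfer each piece to the horizontal axis through the centroid using Ī + A·d² with d = y − 128:
  bottom flange: d = -119 mm → contributes +76 615 200 mm⁴
  web: d = 0 mm → contributes +14 197 333 mm⁴
  top flange: d = 119 mm → contributes +76 615 200 mm⁴
Total I = 167 427 733 mm⁴.

Ix ≈ 1.674 × 10⁸ mm⁴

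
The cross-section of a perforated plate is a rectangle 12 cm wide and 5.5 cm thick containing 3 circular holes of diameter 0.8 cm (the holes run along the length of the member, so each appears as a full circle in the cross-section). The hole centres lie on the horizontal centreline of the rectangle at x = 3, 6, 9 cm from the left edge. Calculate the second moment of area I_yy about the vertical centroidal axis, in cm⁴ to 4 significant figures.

I_yy ≈ 782.9 cm⁴

Break the section into simple shapes (no overlaps), measuring from the bottom-left corner of the bounding box.
Plate: 12 × 5.5, A = 66 cm², x = 6 cm, Ī = 792 cm⁴.
Hole 1 (subtracted): ⌀0.8, A = 0.502655 cm², x = 3 cm, Ī = 0.0201062 cm⁴.
Hole 2 (subtracted): ⌀0.8, A = 0.502655 cm², x = 6 cm, Ī = 0.0201062 cm⁴.
Hole 3 (subtracted): ⌀0.8, A = 0.502655 cm², x = 9 cm, Ī = 0.0201062 cm⁴.
By symmetry the centroid is at mid-width, x̄ = 6 cm.
Transfer each piece to the vertical centroidal axis using Ī + A·d² with d = x − 6:
  plate: d = 0 cm → contributes +792 cm⁴
  hole 1: d = -3 cm → contributes −4.544 cm⁴
  hole 2: d = 0 cm → contributes −0.0201062 cm⁴
  hole 3: d = 3 cm → contributes −4.544 cm⁴
Total I = 782.892 cm⁴.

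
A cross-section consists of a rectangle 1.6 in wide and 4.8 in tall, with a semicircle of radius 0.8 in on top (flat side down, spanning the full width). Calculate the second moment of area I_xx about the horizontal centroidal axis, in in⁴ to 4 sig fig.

I_xx ≈ 21.46 in⁴

Split into non-overlapping primitives; take the origin at the lower-left of the bounding box.
Rectangular body: 1.6 × 4.8, A = 7.68 in², y = 2.4 in, Ī = 14.7456 in⁴.
Semicircular cap: semicircle r = 0.8, A = 1.00531 in², y = 5.13953 in, Ī = 0.0449565 in⁴.
Centroid: ȳ = ΣA·y / ΣA = 2.7171 in.
Transfer each piece to the horizontal centroidal axis using Ī + A·d² with d = y − 2.7171:
  rectangular body: d = -0.317096 in → contributes +15.5178 in⁴
  semicircular cap: d = 2.42243 in → contributes +5.9443 in⁴
Total I = 21.4621 in⁴.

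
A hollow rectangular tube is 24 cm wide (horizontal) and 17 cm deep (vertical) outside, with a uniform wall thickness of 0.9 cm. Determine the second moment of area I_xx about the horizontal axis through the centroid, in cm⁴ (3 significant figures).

Break the section into simple shapes (no overlaps), measuring from the bottom-left corner of the bounding box.
Outer rectangle: 24 × 17, A = 408 cm², y = 8.5 cm, Ī = 9 826 cm⁴.
Inner void (subtracted): 22.2 × 15.2, A = 337.44 cm², y = 8.5 cm, Ī = 6496.8 cm⁴.
By symmetry the centroid is at mid-height, ȳ = 8.5 cm.
All pieces are centred on the horizontal axis through the centroid, so I = ΣĪ (holes subtracted) = 3329.2 cm⁴.

I_xx ≈ 3330 cm⁴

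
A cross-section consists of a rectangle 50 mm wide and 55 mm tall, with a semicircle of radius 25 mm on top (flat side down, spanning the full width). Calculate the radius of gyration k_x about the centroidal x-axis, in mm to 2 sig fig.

Treat the section as a set of non-overlapping primitives; coordinates are from the bounding-box lower-left.
Rectangular body: 50 × 55, A = 2 750 mm², y = 27.5 mm, Ī = 693 229 mm⁴.
Semicircular cap: semicircle r = 25, A = 981.7 mm², y = 65.61 mm, Ī = 42 874 mm⁴.
Centroid: ȳ = ΣA·y / ΣA = 37.53 mm.
Transfer each piece to the centroidal x-axis using Ī + A·d² with d = y − 37.53:
  rectangular body: d = -10.03 mm → contributes +969 664 mm⁴
  semicircular cap: d = 28.08 mm → contributes +817 204 mm⁴
Total I = 1 786 868 mm⁴.
Radius of gyration: k = √(I/A) = √(1 786 868 / 3 732) = 21.88 mm.

k_x ≈ 22 mm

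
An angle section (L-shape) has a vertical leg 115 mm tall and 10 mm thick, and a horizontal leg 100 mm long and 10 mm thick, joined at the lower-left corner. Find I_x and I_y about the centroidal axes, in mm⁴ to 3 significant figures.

I_x ≈ 2.67 × 10⁶ mm⁴, I_y ≈ 1.88 × 10⁶ mm⁴

Treat the section as a set of non-overlapping primitives; coordinates are from the bounding-box lower-left.
Vertical leg: 10 × 115, A = 1 150 mm², y = 57.5 mm, Ī = 1 267 396 mm⁴.
Horizontal leg (remainder): 90 × 10, A = 900 mm², y = 5 mm, Ī = 7 500 mm⁴.
Centroid: ȳ = ΣA·y / ΣA = 34.451 mm.
Transfer each piece to the centroidal x-axis using Ī + A·d² with d = y − 34.451:
  vertical leg: d = 23.049 mm → contributes +1 878 329 mm⁴
  horizontal leg (remainder): d = -29.451 mm → contributes +788 137 mm⁴
Total I = 2 666 466 mm⁴.
For the y-axis: x̄ = 26.951 mm.
Repeating about the centroidal y-axis gives I_y = 1 879 278 mm⁴.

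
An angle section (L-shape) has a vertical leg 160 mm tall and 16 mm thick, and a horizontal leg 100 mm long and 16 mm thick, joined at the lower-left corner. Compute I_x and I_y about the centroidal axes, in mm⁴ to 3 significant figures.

Break the section into simple shapes (no overlaps), measuring from the bottom-left corner of the bounding box.
Vertical leg: 16 × 160, A = 2 560 mm², y = 80 mm, Ī = 5 461 333 mm⁴.
Horizontal leg (remainder): 84 × 16, A = 1 344 mm², y = 8 mm, Ī = 28 672 mm⁴.
Centroid: ȳ = ΣA·y / ΣA = 55.213 mm.
Transfer each piece to the centroidal x-axis using Ī + A·d² with d = y − 55.213:
  vertical leg: d = 24.787 mm → contributes +7 034 171 mm⁴
  horizontal leg (remainder): d = -47.213 mm → contributes +3 024 553 mm⁴
Total I = 10 058 724 mm⁴.
For the y-axis: x̄ = 25.213 mm.
Repeating about the centroidal y-axis gives I_y = 3 048 164 mm⁴.

I_x ≈ 1.01 × 10⁷ mm⁴, I_y ≈ 3.05 × 10⁶ mm⁴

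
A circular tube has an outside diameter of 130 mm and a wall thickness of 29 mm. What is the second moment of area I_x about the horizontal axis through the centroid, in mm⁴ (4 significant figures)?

I_x ≈ 1.270 × 10⁷ mm⁴

Break the section into simple shapes (no overlaps), measuring from the bottom-left corner of the bounding box.
Outer circle: ⌀130, A = 13273.2 mm², y = 65 mm, Ī = 14 019 848 mm⁴.
Bore (subtracted): ⌀72, A = 4071.5 mm², y = 65 mm, Ī = 1 319 167 mm⁴.
By symmetry the centroid is at mid-height, ȳ = 65 mm.
All pieces are centred on the horizontal axis through the centroid, so I = ΣĪ (holes subtracted) = 12 700 681 mm⁴.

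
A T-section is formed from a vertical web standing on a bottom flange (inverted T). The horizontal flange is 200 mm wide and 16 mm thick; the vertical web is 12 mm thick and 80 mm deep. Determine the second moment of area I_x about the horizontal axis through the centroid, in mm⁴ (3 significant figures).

I_x ≈ 2.28 × 10⁶ mm⁴

Split into non-overlapping primitives; take the origin at the lower-left of the bounding box.
Flange: 200 × 16, A = 3 200 mm², y = 8 mm, Ī = 68 267 mm⁴.
Web: 12 × 80, A = 960 mm², y = 56 mm, Ī = 512 000 mm⁴.
Centroid: ȳ = ΣA·y / ΣA = 19.077 mm.
Transfer each piece to the horizontal axis through the centroid using Ī + A·d² with d = y − 19.077:
  flange: d = -11.077 mm → contributes +460 901 mm⁴
  web: d = 36.923 mm → contributes +1 820 781 mm⁴
Total I = 2 281 682 mm⁴.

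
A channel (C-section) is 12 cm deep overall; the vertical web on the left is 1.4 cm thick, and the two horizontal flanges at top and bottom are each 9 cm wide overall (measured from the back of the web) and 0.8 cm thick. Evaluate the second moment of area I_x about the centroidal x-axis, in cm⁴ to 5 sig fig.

I_x ≈ 583.59 cm⁴

Break the section into simple shapes (no overlaps), measuring from the bottom-left corner of the bounding box.
Web: 1.4 × 12, A = 16.8 cm², y = 6 cm, Ī = 201.6 cm⁴.
Top flange (beyond web): 7.6 × 0.8, A = 6.08 cm², y = 11.6 cm, Ī = 0.3242667 cm⁴.
Bottom flange (beyond web): 7.6 × 0.8, A = 6.08 cm², y = 0.4 cm, Ī = 0.3242667 cm⁴.
By symmetry the centroid is at mid-height, ȳ = 6 cm.
Transfer each piece to the centroidal x-axis using Ī + A·d² with d = y − 6:
  web: d = 0 cm → contributes +201.6 cm⁴
  top flange (beyond web): d = 5.6 cm → contributes +190.9931 cm⁴
  bottom flange (beyond web): d = -5.6 cm → contributes +190.9931 cm⁴
Total I = 583.5861 cm⁴.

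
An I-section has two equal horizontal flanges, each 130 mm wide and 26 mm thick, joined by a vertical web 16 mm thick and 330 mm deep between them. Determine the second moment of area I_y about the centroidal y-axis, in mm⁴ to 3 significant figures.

Split into non-overlapping primitives; take the origin at the lower-left of the bounding box.
Bottom flange: 130 × 26, A = 3 380 mm², x = 65 mm, Ī = 4 760 167 mm⁴.
Web: 16 × 330, A = 5 280 mm², x = 65 mm, Ī = 112 640 mm⁴.
Top flange: 130 × 26, A = 3 380 mm², x = 65 mm, Ī = 4 760 167 mm⁴.
By symmetry the centroid is at mid-width, x̄ = 65 mm.
All pieces are centred on the centroidal y-axis, so I = ΣĪ = 9 632 973 mm⁴.

I_y ≈ 9.63 × 10⁶ mm⁴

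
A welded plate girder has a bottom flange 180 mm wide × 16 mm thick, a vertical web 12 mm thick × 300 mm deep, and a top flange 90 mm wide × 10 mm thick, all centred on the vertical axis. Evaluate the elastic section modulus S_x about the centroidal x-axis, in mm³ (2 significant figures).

Split into non-overlapping primitives; take the origin at the lower-left of the bounding box.
Bottom plate: 180 × 16, A = 2 880 mm², y = 8 mm, Ī = 61 440 mm⁴.
Web plate: 12 × 300, A = 3 600 mm², y = 166 mm, Ī = 27 000 000 mm⁴.
Top plate: 90 × 10, A = 900 mm², y = 321 mm, Ī = 7 500 mm⁴.
Centroid: ȳ = ΣA·y / ΣA = 123.2 mm.
Transfer each piece to the centroidal x-axis using Ī + A·d² with d = y − 123.2:
  bottom plate: d = -115.2 mm → contributes +38 311 172 mm⁴
  web plate: d = 42.76 mm → contributes +33 581 102 mm⁴
  top plate: d = 197.8 mm → contributes +35 204 227 mm⁴
Total I = 107 096 501 mm⁴.
Extreme fibre distance c = 202.8 mm; S = I/c = 528 204 mm³.

S_x ≈ 5.3 × 10⁵ mm³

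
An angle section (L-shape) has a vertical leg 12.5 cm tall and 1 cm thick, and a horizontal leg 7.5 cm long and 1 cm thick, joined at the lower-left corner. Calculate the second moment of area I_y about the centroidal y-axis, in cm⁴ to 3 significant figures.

I_y ≈ 84.1 cm⁴

Split into non-overlapping primitives; take the origin at the lower-left of the bounding box.
Vertical leg: 1 × 12.5, A = 12.5 cm², x = 0.5 cm, Ī = 1.0417 cm⁴.
Horizontal leg (remainder): 6.5 × 1, A = 6.5 cm², x = 4.25 cm, Ī = 22.885 cm⁴.
Centroid: x̄ = ΣA·x / ΣA = 1.7829 cm.
Transfer each piece to the centroidal y-axis using Ī + A·d² with d = x − 1.7829:
  vertical leg: d = -1.2829 cm → contributes +21.614 cm⁴
  horizontal leg (remainder): d = 2.4671 cm → contributes +62.448 cm⁴
Total I = 84.063 cm⁴.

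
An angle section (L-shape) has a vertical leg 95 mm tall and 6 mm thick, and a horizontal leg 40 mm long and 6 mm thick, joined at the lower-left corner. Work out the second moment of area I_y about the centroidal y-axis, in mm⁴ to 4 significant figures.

I_y ≈ 8.146 × 10⁴ mm⁴

Treat the section as a set of non-overlapping primitives; coordinates are from the bounding-box lower-left.
Vertical leg: 6 × 95, A = 570 mm², x = 3 mm, Ī = 1 710 mm⁴.
Horizontal leg (remainder): 34 × 6, A = 204 mm², x = 23 mm, Ī = 19 652 mm⁴.
Centroid: x̄ = ΣA·x / ΣA = 8.27132 mm.
Transfer each piece to the centroidal y-axis using Ī + A·d² with d = x − 8.27132:
  vertical leg: d = -5.27132 mm → contributes +17548.5 mm⁴
  horizontal leg (remainder): d = 14.7287 mm → contributes +63906.6 mm⁴
Total I = 81 455 mm⁴.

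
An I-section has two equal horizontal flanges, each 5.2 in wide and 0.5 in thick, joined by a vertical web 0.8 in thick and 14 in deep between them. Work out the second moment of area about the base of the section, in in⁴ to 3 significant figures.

I_base ≈ 1380 in⁴

Split into non-overlapping primitives; take the origin at the lower-left of the bounding box.
Bottom flange: 5.2 × 0.5, A = 2.6 in², y = 0.25 in, Ī = 0.054167 in⁴.
Web: 0.8 × 14, A = 11.2 in², y = 7.5 in, Ī = 182.93 in⁴.
Top flange: 5.2 × 0.5, A = 2.6 in², y = 14.75 in, Ī = 0.054167 in⁴.
Transfer each piece to a horizontal axis along the bottom face using Ī + A·d² with d = y − 0:
  bottom flange: d = 0.25 in → contributes +0.21667 in⁴
  web: d = 7.5 in → contributes +812.93 in⁴
  top flange: d = 14.75 in → contributes +565.72 in⁴
Total I = 1378.9 in⁴.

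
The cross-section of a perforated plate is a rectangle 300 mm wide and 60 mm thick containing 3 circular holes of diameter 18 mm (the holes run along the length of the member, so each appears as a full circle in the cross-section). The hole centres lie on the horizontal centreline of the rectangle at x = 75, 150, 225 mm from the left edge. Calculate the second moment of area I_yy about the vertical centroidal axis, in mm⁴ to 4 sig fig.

Decompose the section into non-overlapping parts with the origin at the bottom-left of its bounding rectangle.
Plate: 300 × 60, A = 18 000 mm², x = 150 mm, Ī = 135 000 000 mm⁴.
Hole 1 (subtracted): ⌀18, A = 254.469 mm², x = 75 mm, Ī = 5 153 mm⁴.
Hole 2 (subtracted): ⌀18, A = 254.469 mm², x = 150 mm, Ī = 5 153 mm⁴.
Hole 3 (subtracted): ⌀18, A = 254.469 mm², x = 225 mm, Ī = 5 153 mm⁴.
By symmetry the centroid is at mid-width, x̄ = 150 mm.
Transfer each piece to the vertical centroidal axis using Ī + A·d² with d = x − 150:
  plate: d = 0 mm → contributes +135 000 000 mm⁴
  hole 1: d = -75 mm → contributes −1 436 541 mm⁴
  hole 2: d = 0 mm → contributes −5 153 mm⁴
  hole 3: d = 75 mm → contributes −1 436 541 mm⁴
Total I = 132 121 765 mm⁴.

I_yy ≈ 1.321 × 10⁸ mm⁴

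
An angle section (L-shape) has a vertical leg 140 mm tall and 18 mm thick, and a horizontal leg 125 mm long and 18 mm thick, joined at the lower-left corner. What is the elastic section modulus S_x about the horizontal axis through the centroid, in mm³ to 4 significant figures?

S_x ≈ 8.535 × 10⁴ mm³

Treat the section as a set of non-overlapping primitives; coordinates are from the bounding-box lower-left.
Vertical leg: 18 × 140, A = 2 520 mm², y = 70 mm, Ī = 4 116 000 mm⁴.
Horizontal leg (remainder): 107 × 18, A = 1 926 mm², y = 9 mm, Ī = 52 002 mm⁴.
Centroid: ȳ = ΣA·y / ΣA = 43.5749 mm.
Transfer each piece to the horizontal axis through the centroid using Ī + A·d² with d = y − 43.5749:
  vertical leg: d = 26.4251 mm → contributes +5 875 681 mm⁴
  horizontal leg (remainder): d = -34.5749 mm → contributes +2 354 388 mm⁴
Total I = 8 230 069 mm⁴.
Extreme fibre distance c = 96.4251 mm; S = I/c = 85351.9 mm³.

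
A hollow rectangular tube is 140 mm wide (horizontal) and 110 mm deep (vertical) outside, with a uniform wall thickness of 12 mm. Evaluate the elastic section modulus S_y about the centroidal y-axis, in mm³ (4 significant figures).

S_y ≈ 1.995 × 10⁵ mm³

Break the section into simple shapes (no overlaps), measuring from the bottom-left corner of the bounding box.
Outer rectangle: 140 × 110, A = 15 400 mm², x = 70 mm, Ī = 25 153 333 mm⁴.
Inner void (subtracted): 116 × 86, A = 9 976 mm², x = 70 mm, Ī = 11 186 421 mm⁴.
By symmetry the centroid is at mid-width, x̄ = 70 mm.
All pieces are centred on the centroidal y-axis, so I = ΣĪ (holes subtracted) = 13 966 912 mm⁴.
Extreme fibre distance c = 70 mm; S = I/c = 199 527 mm³.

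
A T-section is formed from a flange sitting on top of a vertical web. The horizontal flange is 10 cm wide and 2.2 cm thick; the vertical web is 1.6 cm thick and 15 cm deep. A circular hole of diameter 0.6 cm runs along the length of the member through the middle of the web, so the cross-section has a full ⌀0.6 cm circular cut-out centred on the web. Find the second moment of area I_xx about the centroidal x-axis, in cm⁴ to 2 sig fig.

Decompose the section into non-overlapping parts with the origin at the bottom-left of its bounding rectangle.
Flange: 10 × 2.2, A = 22 cm², y = 16.1 cm, Ī = 8.873 cm⁴.
Web: 1.6 × 15, A = 24 cm², y = 7.5 cm, Ī = 450 cm⁴.
Hole (subtracted): ⌀0.6, A = 0.2827 cm², y = 7.5 cm, Ī = 0.006362 cm⁴.
Centroid: ȳ = ΣA·y / ΣA = 11.64 cm.
Transfer each piece to the centroidal x-axis using Ī + A·d² with d = y − 11.64:
  flange: d = 4.462 cm → contributes +446.8 cm⁴
  web: d = -4.138 cm → contributes +861 cm⁴
  hole: d = -4.138 cm → contributes −4.849 cm⁴
Total I = 1 303 cm⁴.

I_xx ≈ 1300 cm⁴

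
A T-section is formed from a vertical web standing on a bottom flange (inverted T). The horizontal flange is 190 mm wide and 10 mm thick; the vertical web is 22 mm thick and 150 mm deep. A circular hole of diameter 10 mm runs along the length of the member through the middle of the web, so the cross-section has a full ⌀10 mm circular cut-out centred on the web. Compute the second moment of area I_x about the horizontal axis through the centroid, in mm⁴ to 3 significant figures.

I_x ≈ 1.39 × 10⁷ mm⁴

Decompose the section into non-overlapping parts with the origin at the bottom-left of its bounding rectangle.
Flange: 190 × 10, A = 1 900 mm², y = 5 mm, Ī = 15 833 mm⁴.
Web: 22 × 150, A = 3 300 mm², y = 85 mm, Ī = 6 187 500 mm⁴.
Hole (subtracted): ⌀10, A = 78.54 mm², y = 85 mm, Ī = 490.87 mm⁴.
Centroid: ȳ = ΣA·y / ΣA = 55.321 mm.
Transfer each piece to the horizontal axis through the centroid using Ī + A·d² with d = y − 55.321:
  flange: d = -50.321 mm → contributes +4 827 012 mm⁴
  web: d = 29.679 mm → contributes +9 094 289 mm⁴
  hole: d = 29.679 mm → contributes −69 672 mm⁴
Total I = 13 851 629 mm⁴.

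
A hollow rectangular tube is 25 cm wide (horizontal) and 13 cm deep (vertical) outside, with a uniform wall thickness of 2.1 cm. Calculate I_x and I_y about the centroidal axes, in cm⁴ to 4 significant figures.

Split into non-overlapping primitives; take the origin at the lower-left of the bounding box.
Outer rectangle: 25 × 13, A = 325 cm², y = 6.5 cm, Ī = 4577.08 cm⁴.
Inner void (subtracted): 20.8 × 8.8, A = 183.04 cm², y = 6.5 cm, Ī = 1181.22 cm⁴.
By symmetry the centroid is at mid-height, ȳ = 6.5 cm.
All pieces are centred on the centroidal x-axis, so I = ΣĪ (holes subtracted) = 3395.87 cm⁴.
Repeating about the centroidal y-axis gives I_y = 10327.9 cm⁴.

I_x ≈ 3396 cm⁴, I_y ≈ 1.033 × 10⁴ cm⁴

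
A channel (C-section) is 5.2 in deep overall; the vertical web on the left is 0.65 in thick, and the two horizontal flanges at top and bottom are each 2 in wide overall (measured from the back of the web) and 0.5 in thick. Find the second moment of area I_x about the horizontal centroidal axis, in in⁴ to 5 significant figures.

I_x ≈ 15.100 in⁴

Decompose the section into non-overlapping parts with the origin at the bottom-left of its bounding rectangle.
Web: 0.65 × 5.2, A = 3.38 in², y = 2.6 in, Ī = 7.616267 in⁴.
Top flange (beyond web): 1.35 × 0.5, A = 0.675 in², y = 4.95 in, Ī = 0.0140625 in⁴.
Bottom flange (beyond web): 1.35 × 0.5, A = 0.675 in², y = 0.25 in, Ī = 0.0140625 in⁴.
By symmetry the centroid is at mid-height, ȳ = 2.6 in.
Transfer each piece to the horizontal centroidal axis using Ī + A·d² with d = y − 2.6:
  web: d = 0 in → contributes +7.616267 in⁴
  top flange (beyond web): d = 2.35 in → contributes +3.74175 in⁴
  bottom flange (beyond web): d = -2.35 in → contributes +3.74175 in⁴
Total I = 15.09977 in⁴.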